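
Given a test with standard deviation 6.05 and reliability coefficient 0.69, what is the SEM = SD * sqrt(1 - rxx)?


SEM = SD * sqrt(1 - rxx)
SEM = 6.05 * sqrt(1 - 0.69)
SEM = 6.05 * sqrt(0.31) = 6.05 * 0.556776
SEM = 3.3685

3.3685


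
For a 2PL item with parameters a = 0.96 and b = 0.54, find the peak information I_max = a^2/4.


For 2PL, max info at theta = b = 0.54
I_max = a^2 / 4 = 0.96^2 / 4
= 0.9216 / 4
I_max = 0.2304

0.2304


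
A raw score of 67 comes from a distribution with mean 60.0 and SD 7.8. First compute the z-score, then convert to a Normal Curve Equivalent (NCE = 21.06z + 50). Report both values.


z = (X - mean) / SD = (67 - 60.0) / 7.8
z = 7.0 / 7.8
z = 0.8974
NCE = NCE = 21.06z + 50
Carry z at full precision (z = 7.0 / 7.8) into the conversion:
NCE = 21.06 * (7.0 / 7.8) + 50 = 147.42 / 7.8 + 50
NCE = 18.9 + 50
NCE = 68.9

68.9


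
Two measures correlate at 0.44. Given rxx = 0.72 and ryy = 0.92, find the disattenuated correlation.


r_corrected = rxy / sqrt(rxx * ryy)
= 0.44 / sqrt(0.72 * 0.92)
= 0.44 / sqrt(0.6624)
= 0.44 / 0.81388
r_corrected = 0.5406

0.5406


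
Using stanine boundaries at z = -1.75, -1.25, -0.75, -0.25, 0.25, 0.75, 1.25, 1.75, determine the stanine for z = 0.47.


Stanine boundaries: [-1.75, -1.25, -0.75, -0.25, 0.25, 0.75, 1.25, 1.75]
z = 0.47
Check each boundary:
  z >= -1.75 -> could be stanine 2
  z >= -1.25 -> could be stanine 3
  z >= -0.75 -> could be stanine 4
  z >= -0.25 -> could be stanine 5
  z >= 0.25 -> could be stanine 6
  z < 0.75
  z < 1.25
  z < 1.75
Highest qualifying boundary gives stanine = 6

6


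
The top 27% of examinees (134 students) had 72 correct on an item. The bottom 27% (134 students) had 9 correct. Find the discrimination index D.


p_upper = 72/134 = 0.5373
p_lower = 9/134 = 0.0672
D = 0.5373 - 0.0672 = 0.4701

0.4701


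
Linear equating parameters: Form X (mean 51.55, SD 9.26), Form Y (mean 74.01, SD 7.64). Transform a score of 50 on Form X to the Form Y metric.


slope = SD_Y / SD_X = 7.64 / 9.26 ~ 0.8251
intercept = mean_Y - slope * mean_X = 74.01 - (7.64 / 9.26) * 51.55 ~ 31.4785
Y = slope * X + intercept. To avoid rounding drift from the rounded slope/intercept, evaluate the equivalent form Y = mean_Y + SD_Y * (X - mean_X) / SD_X at full precision:
Y = 74.01 + 7.64 * (50 - 51.55) / 9.26
Y = 74.01 - 7.64 * 1.55 / 9.26
Y = 74.01 - 11.842 / 9.26
Y = 74.01 - 1.2788
Y = 72.7312

72.7312


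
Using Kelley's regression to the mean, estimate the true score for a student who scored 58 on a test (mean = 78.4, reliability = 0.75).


T_est = rxx * X + (1 - rxx) * mean
T_est = 0.75 * 58 + 0.25 * 78.4
T_est = 43.5 + 19.6
T_est = 63.1

63.1


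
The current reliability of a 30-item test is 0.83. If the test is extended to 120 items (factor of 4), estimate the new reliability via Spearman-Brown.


r_new = (n * rxx) / (1 + (n-1) * rxx)
r_new = (4 * 0.83) / (1 + 3 * 0.83)
r_new = 3.32 / 3.49
r_new = 0.9513

0.9513


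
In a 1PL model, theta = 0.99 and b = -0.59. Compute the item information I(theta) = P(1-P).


P = 1/(1+exp(-(0.99--0.59))) = 0.8292
I = P*(1-P) = 0.8292 * 0.1708
I = 0.1416

0.1416


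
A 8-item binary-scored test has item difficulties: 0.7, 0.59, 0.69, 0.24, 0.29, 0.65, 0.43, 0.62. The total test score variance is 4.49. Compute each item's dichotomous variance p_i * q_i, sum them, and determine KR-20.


For each item, compute p_i * q_i:
  Item 1: 0.7 * 0.3 = 0.21
  Item 2: 0.59 * 0.41 = 0.2419
  Item 3: 0.69 * 0.31 = 0.2139
  Item 4: 0.24 * 0.76 = 0.1824
  Item 5: 0.29 * 0.71 = 0.2059
  Item 6: 0.65 * 0.35 = 0.2275
  Item 7: 0.43 * 0.57 = 0.2451
  Item 8: 0.62 * 0.38 = 0.2356
Sum(p_i * q_i) = 0.21 + 0.2419 + 0.2139 + 0.1824 + 0.2059 + 0.2275 + 0.2451 + 0.2356 = 1.7623
KR-20 = (k/(k-1)) * (1 - Sum(p_i*q_i) / Var_total)
= (8/7) * (1 - 1.7623/4.49)
= 1.1429 * 0.6075
KR-20 = 0.6943

0.6943


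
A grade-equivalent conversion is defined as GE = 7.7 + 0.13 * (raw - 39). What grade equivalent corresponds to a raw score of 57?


raw - median = 57 - 39 = 18
slope * diff = 0.13 * 18 = 2.34
GE = 7.7 + 2.34
GE = 10.04

10.04


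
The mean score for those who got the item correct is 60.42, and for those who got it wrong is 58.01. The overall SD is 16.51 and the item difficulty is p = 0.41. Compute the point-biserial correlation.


q = 1 - p = 0.59
rpb = ((M1 - M0) / SD) * sqrt(p * q)
rpb = ((60.42 - 58.01) / 16.51) * sqrt(0.41 * 0.59)
rpb = 0.0718

0.0718


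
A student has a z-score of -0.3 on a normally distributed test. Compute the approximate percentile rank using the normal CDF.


CDF(z) = 0.5 * (1 + erf(z/sqrt(2)))
erf(-0.2121) = -0.2358
CDF = 0.3821
Percentile rank = 0.3821 * 100 = 38.21

38.21


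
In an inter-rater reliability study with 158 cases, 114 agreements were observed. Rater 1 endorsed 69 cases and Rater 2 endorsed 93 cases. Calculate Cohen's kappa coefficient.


P_o = 114/158 = 0.721519
P_e = (69*93 + 89*65) / 24964 = 0.488784
kappa = (P_o - P_e) / (1 - P_e)
kappa = (0.721519 - 0.488784) / (1 - 0.488784)
kappa = 0.4553

0.4553


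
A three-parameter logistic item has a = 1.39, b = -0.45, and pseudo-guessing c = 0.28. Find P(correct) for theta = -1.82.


logit = 1.39*(-1.82 - -0.45) = -1.9043
P* = 1/(1 + exp(--1.9043)) = 0.1296
P = 0.28 + (1 - 0.28) * 0.1296
P = 0.3733

0.3733


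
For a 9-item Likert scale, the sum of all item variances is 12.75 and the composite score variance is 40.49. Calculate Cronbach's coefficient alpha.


alpha = (k/(k-1)) * (1 - sum(si^2)/s_total^2)
= (9/8) * (1 - 12.75/40.49)
alpha = 0.7707

0.7707


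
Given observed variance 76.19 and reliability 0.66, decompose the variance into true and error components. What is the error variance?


var_true = rxx * var_obs = 0.66 * 76.19 = 50.2854
var_error = var_obs - var_true
var_error = 76.19 - 50.2854
var_error = 25.9046

25.9046


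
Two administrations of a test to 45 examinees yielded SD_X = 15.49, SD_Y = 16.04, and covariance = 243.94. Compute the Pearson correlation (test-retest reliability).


r = cov(X,Y) / (SD_X * SD_Y)
r = 243.94 / (15.49 * 16.04)
r = 243.94 / 248.4596
r = 0.9818

0.9818


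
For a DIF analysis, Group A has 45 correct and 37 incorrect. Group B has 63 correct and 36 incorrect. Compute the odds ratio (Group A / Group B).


Odds_A = 45/37 = 1.2162
Odds_B = 63/36 = 1.75
OR = Odds_A / Odds_B = 1.2162 / 1.75
Exactly, OR = (45 * 36) / (37 * 63) = 1620 / 2331
OR = 0.695

0.695


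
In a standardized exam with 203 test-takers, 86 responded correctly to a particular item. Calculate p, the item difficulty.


Item difficulty p = number correct / total examinees
p = 86 / 203
p = 0.4236

0.4236


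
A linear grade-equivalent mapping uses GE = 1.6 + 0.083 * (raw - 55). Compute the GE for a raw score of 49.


raw - median = 49 - 55 = -6
slope * diff = 0.083 * -6 = -0.498
GE = 1.6 + -0.498
GE = 1.102

1.102


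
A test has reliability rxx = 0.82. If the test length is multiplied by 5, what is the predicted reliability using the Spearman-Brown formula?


r_new = (n * rxx) / (1 + (n-1) * rxx)
r_new = (5 * 0.82) / (1 + 4 * 0.82)
r_new = 4.1 / 4.28
r_new = 0.9579

0.9579


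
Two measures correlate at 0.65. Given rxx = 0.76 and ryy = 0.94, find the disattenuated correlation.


r_corrected = rxy / sqrt(rxx * ryy)
= 0.65 / sqrt(0.76 * 0.94)
= 0.65 / sqrt(0.7144)
= 0.65 / 0.845222
r_corrected = 0.769

0.769


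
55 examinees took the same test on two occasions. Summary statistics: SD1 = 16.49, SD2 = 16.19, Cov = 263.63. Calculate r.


r = cov(X,Y) / (SD_X * SD_Y)
r = 263.63 / (16.49 * 16.19)
r = 263.63 / 266.9731
r = 0.9875

0.9875


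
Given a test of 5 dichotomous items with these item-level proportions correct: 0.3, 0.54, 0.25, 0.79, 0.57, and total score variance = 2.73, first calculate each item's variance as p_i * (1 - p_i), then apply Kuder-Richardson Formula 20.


For each item, compute p_i * q_i:
  Item 1: 0.3 * 0.7 = 0.21
  Item 2: 0.54 * 0.46 = 0.2484
  Item 3: 0.25 * 0.75 = 0.1875
  Item 4: 0.79 * 0.21 = 0.1659
  Item 5: 0.57 * 0.43 = 0.2451
Sum(p_i * q_i) = 0.21 + 0.2484 + 0.1875 + 0.1659 + 0.2451 = 1.0569
KR-20 = (k/(k-1)) * (1 - Sum(p_i*q_i) / Var_total)
= (5/4) * (1 - 1.0569/2.73)
= 1.25 * 0.6129
KR-20 = 0.7661

0.7661


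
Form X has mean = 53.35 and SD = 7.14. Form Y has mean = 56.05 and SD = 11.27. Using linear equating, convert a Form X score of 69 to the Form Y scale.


slope = SD_Y / SD_X = 11.27 / 7.14 ~ 1.5784
intercept = mean_Y - slope * mean_X = 56.05 - (11.27 / 7.14) * 53.35 ~ -28.1593
Y = slope * X + intercept. To avoid rounding drift from the rounded slope/intercept, evaluate the equivalent form Y = mean_Y + SD_Y * (X - mean_X) / SD_X at full precision:
Y = 56.05 + 11.27 * (69 - 53.35) / 7.14
Y = 56.05 + 11.27 * 15.65 / 7.14
Y = 56.05 + 176.3755 / 7.14
Y = 56.05 + 24.7025
Y = 80.7525

80.7525


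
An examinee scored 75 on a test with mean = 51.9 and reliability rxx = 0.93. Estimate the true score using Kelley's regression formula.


T_est = rxx * X + (1 - rxx) * mean
T_est = 0.93 * 75 + 0.07 * 51.9
T_est = 69.75 + 3.633
T_est = 73.383

73.383


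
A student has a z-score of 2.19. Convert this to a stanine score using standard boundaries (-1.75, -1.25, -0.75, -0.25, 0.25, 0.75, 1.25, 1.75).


Stanine boundaries: [-1.75, -1.25, -0.75, -0.25, 0.25, 0.75, 1.25, 1.75]
z = 2.19
Check each boundary:
  z >= -1.75 -> could be stanine 2
  z >= -1.25 -> could be stanine 3
  z >= -0.75 -> could be stanine 4
  z >= -0.25 -> could be stanine 5
  z >= 0.25 -> could be stanine 6
  z >= 0.75 -> could be stanine 7
  z >= 1.25 -> could be stanine 8
  z >= 1.75 -> could be stanine 9
Highest qualifying boundary gives stanine = 9

9


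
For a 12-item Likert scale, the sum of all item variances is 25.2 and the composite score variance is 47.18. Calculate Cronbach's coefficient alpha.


alpha = (k/(k-1)) * (1 - sum(si^2)/s_total^2)
= (12/11) * (1 - 25.2/47.18)
alpha = 0.5082

0.5082


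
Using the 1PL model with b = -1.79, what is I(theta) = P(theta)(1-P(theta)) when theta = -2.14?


P = 1/(1+exp(-(-2.14--1.79))) = 0.4134
I = P*(1-P) = 0.4134 * 0.5866
I = 0.2425

0.2425


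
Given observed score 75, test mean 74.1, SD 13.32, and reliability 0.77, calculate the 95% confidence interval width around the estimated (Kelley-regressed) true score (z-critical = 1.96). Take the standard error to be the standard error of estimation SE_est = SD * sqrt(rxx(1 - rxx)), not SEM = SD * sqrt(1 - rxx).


True score estimate = 0.77*75 + 0.23*74.1 = 74.793
SE_est = SD * sqrt(rxx * (1 - rxx)) = 13.32 * sqrt(0.77 * 0.23) = 13.32 * sqrt(0.1771) = 5.605489
CI = T_est +/- z * SE_est, so width = 2 * z * SE_est = 2 * 1.96 * 5.605489
Width = 21.9735

21.9735


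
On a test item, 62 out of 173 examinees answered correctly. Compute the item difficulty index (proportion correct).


Item difficulty p = number correct / total examinees
p = 62 / 173
p = 0.3584

0.3584


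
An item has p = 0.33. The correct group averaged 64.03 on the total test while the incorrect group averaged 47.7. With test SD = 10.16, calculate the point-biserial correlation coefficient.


q = 1 - p = 0.67
rpb = ((M1 - M0) / SD) * sqrt(p * q)
rpb = ((64.03 - 47.7) / 10.16) * sqrt(0.33 * 0.67)
rpb = 0.7558

0.7558


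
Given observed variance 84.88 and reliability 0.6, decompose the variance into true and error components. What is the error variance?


var_true = rxx * var_obs = 0.6 * 84.88 = 50.928
var_error = var_obs - var_true
var_error = 84.88 - 50.928
var_error = 33.952

33.952


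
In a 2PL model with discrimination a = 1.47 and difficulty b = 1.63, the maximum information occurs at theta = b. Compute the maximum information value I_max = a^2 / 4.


For 2PL, max info at theta = b = 1.63
I_max = a^2 / 4 = 1.47^2 / 4
= 2.1609 / 4
I_max = 0.5402

0.5402


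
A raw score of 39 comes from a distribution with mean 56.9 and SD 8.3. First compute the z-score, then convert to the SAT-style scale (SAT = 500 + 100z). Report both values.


z = (X - mean) / SD = (39 - 56.9) / 8.3
z = -17.9 / 8.3
z = -2.1566
SAT-scale = SAT = 500 + 100z
Carry z at full precision (z = -17.9 / 8.3) into the conversion:
SAT-scale = 500 + 100 * (-17.9 / 8.3) = 500 + -1790 / 8.3
SAT-scale = 500 + -215.6627
SAT-scale = 284.3373

284.3373


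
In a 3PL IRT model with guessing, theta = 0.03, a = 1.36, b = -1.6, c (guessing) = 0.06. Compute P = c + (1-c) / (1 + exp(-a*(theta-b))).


logit = 1.36*(0.03 - -1.6) = 2.2168
P* = 1/(1 + exp(-2.2168)) = 0.9017
P = 0.06 + (1 - 0.06) * 0.9017
P = 0.9076

0.9076


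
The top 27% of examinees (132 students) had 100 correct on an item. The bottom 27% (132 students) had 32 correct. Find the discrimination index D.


p_upper = 100/132 = 0.7576
p_lower = 32/132 = 0.2424
D = 0.7576 - 0.2424 = 0.5152

0.5152


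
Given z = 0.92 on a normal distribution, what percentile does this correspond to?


CDF(z) = 0.5 * (1 + erf(z/sqrt(2)))
erf(0.6505) = 0.6424
CDF = 0.8212
Percentile rank = 0.8212 * 100 = 82.12

82.12


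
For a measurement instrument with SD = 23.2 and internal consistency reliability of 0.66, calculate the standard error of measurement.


SEM = SD * sqrt(1 - rxx)
SEM = 23.2 * sqrt(1 - 0.66)
SEM = 23.2 * sqrt(0.34) = 23.2 * 0.583095
SEM = 13.5278

13.5278


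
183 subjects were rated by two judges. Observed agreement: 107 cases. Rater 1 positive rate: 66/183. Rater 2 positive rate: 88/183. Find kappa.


P_o = 107/183 = 0.584699
P_e = (66*88 + 117*95) / 33489 = 0.50533
kappa = (P_o - P_e) / (1 - P_e)
kappa = (0.584699 - 0.50533) / (1 - 0.50533)
kappa = 0.1604

0.1604


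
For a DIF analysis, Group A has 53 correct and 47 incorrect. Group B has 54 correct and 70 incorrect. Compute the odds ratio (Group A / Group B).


Odds_A = 53/47 = 1.1277
Odds_B = 54/70 = 0.7714
OR = Odds_A / Odds_B = 1.1277 / 0.7714
Exactly, OR = (53 * 70) / (47 * 54) = 3710 / 2538
OR = 1.4618

1.4618


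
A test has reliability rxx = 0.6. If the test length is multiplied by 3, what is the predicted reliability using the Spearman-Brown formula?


r_new = (n * rxx) / (1 + (n-1) * rxx)
r_new = (3 * 0.6) / (1 + 2 * 0.6)
r_new = 1.8 / 2.2
r_new = 0.8182

0.8182


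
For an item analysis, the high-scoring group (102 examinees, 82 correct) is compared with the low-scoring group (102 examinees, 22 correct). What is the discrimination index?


p_upper = 82/102 = 0.8039
p_lower = 22/102 = 0.2157
D = 0.8039 - 0.2157 = 0.5882

0.5882


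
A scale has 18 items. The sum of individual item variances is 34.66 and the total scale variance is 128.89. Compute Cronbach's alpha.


alpha = (k/(k-1)) * (1 - sum(si^2)/s_total^2)
= (18/17) * (1 - 34.66/128.89)
alpha = 0.7741

0.7741


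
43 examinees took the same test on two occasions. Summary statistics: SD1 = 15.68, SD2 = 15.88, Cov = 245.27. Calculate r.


r = cov(X,Y) / (SD_X * SD_Y)
r = 245.27 / (15.68 * 15.88)
r = 245.27 / 248.9984
r = 0.985

0.985


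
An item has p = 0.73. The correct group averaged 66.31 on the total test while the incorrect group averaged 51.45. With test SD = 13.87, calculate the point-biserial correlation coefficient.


q = 1 - p = 0.27
rpb = ((M1 - M0) / SD) * sqrt(p * q)
rpb = ((66.31 - 51.45) / 13.87) * sqrt(0.73 * 0.27)
rpb = 0.4756

0.4756


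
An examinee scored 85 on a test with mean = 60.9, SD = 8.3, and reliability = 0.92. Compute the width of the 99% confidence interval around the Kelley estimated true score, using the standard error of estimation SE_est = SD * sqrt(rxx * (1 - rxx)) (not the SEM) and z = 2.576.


True score estimate = 0.92*85 + 0.08*60.9 = 83.072
SE_est = SD * sqrt(rxx * (1 - rxx)) = 8.3 * sqrt(0.92 * 0.08) = 8.3 * sqrt(0.0736) = 2.251734
CI = T_est +/- z * SE_est, so width = 2 * z * SE_est = 2 * 2.576 * 2.251734
Width = 11.6009

11.6009


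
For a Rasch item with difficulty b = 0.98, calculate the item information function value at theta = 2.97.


P = 1/(1+exp(-(2.97-0.98))) = 0.8797
I = P*(1-P) = 0.8797 * 0.1203
I = 0.1058

0.1058


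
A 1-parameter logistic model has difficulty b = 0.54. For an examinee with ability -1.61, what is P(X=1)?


theta - b = -1.61 - 0.54 = -2.15
exp(-(theta - b)) = exp(2.15) = 8.5849
P = 1 / (1 + 8.5849)
P = 0.1043

0.1043


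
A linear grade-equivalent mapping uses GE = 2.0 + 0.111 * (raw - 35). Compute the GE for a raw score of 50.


raw - median = 50 - 35 = 15
slope * diff = 0.111 * 15 = 1.665
GE = 2.0 + 1.665
GE = 3.665

3.665


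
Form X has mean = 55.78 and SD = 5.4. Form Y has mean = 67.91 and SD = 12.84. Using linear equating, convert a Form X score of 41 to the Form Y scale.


slope = SD_Y / SD_X = 12.84 / 5.4 ~ 2.3778
intercept = mean_Y - slope * mean_X = 67.91 - (12.84 / 5.4) * 55.78 ~ -64.7224
Y = slope * X + intercept. To avoid rounding drift from the rounded slope/intercept, evaluate the equivalent form Y = mean_Y + SD_Y * (X - mean_X) / SD_X at full precision:
Y = 67.91 + 12.84 * (41 - 55.78) / 5.4
Y = 67.91 - 12.84 * 14.78 / 5.4
Y = 67.91 - 189.7752 / 5.4
Y = 67.91 - 35.1436
Y = 32.7664

32.7664


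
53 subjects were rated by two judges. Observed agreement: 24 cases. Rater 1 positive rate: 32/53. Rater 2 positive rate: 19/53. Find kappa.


P_o = 24/53 = 0.45283
P_e = (32*19 + 21*34) / 2809 = 0.47063
kappa = (P_o - P_e) / (1 - P_e)
kappa = (0.45283 - 0.47063) / (1 - 0.47063)
kappa = -0.0336

-0.0336


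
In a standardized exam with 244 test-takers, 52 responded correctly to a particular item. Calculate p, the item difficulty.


Item difficulty p = number correct / total examinees
p = 52 / 244
p = 0.2131

0.2131


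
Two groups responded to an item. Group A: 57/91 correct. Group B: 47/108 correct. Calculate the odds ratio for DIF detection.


Odds_A = 57/34 = 1.6765
Odds_B = 47/61 = 0.7705
OR = Odds_A / Odds_B = 1.6765 / 0.7705
Exactly, OR = (57 * 61) / (34 * 47) = 3477 / 1598
OR = 2.1758

2.1758


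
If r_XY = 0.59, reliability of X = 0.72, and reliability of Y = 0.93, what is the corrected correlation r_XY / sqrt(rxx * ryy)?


r_corrected = rxy / sqrt(rxx * ryy)
= 0.59 / sqrt(0.72 * 0.93)
= 0.59 / sqrt(0.6696)
= 0.59 / 0.818291
r_corrected = 0.721

0.721


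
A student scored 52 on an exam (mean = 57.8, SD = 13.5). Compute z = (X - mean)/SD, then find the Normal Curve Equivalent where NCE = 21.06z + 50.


z = (X - mean) / SD = (52 - 57.8) / 13.5
z = -5.8 / 13.5
z = -0.4296
NCE = NCE = 21.06z + 50
Carry z at full precision (z = -5.8 / 13.5) into the conversion:
NCE = 21.06 * (-5.8 / 13.5) + 50 = -122.148 / 13.5 + 50
NCE = -9.048 + 50
NCE = 40.952

40.952


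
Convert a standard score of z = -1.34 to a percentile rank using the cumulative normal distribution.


CDF(z) = 0.5 * (1 + erf(z/sqrt(2)))
erf(-0.9475) = -0.8198
CDF = 0.0901
Percentile rank = 0.0901 * 100 = 9.01

9.01


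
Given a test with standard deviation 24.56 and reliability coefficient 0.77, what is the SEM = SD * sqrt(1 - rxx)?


SEM = SD * sqrt(1 - rxx)
SEM = 24.56 * sqrt(1 - 0.77)
SEM = 24.56 * sqrt(0.23) = 24.56 * 0.479583
SEM = 11.7786

11.7786


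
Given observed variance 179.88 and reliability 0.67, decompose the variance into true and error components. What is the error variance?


var_true = rxx * var_obs = 0.67 * 179.88 = 120.5196
var_error = var_obs - var_true
var_error = 179.88 - 120.5196
var_error = 59.3604

59.3604


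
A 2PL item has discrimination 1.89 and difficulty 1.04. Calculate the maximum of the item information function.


For 2PL, max info at theta = b = 1.04
I_max = a^2 / 4 = 1.89^2 / 4
= 3.5721 / 4
I_max = 0.893

0.893


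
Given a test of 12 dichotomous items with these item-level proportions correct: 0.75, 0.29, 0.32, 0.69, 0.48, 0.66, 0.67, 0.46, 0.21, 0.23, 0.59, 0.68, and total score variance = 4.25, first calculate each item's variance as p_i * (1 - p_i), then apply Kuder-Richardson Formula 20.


For each item, compute p_i * q_i:
  Item 1: 0.75 * 0.25 = 0.1875
  Item 2: 0.29 * 0.71 = 0.2059
  Item 3: 0.32 * 0.68 = 0.2176
  Item 4: 0.69 * 0.31 = 0.2139
  Item 5: 0.48 * 0.52 = 0.2496
  Item 6: 0.66 * 0.34 = 0.2244
  Item 7: 0.67 * 0.33 = 0.2211
  Item 8: 0.46 * 0.54 = 0.2484
  Item 9: 0.21 * 0.79 = 0.1659
  Item 10: 0.23 * 0.77 = 0.1771
  Item 11: 0.59 * 0.41 = 0.2419
  Item 12: 0.68 * 0.32 = 0.2176
Sum(p_i * q_i) = 0.1875 + 0.2059 + 0.2176 + 0.2139 + 0.2496 + 0.2244 + 0.2211 + 0.2484 + 0.1659 + 0.1771 + 0.2419 + 0.2176 = 2.5709
KR-20 = (k/(k-1)) * (1 - Sum(p_i*q_i) / Var_total)
= (12/11) * (1 - 2.5709/4.25)
= 1.0909 * 0.3951
KR-20 = 0.431

0.431


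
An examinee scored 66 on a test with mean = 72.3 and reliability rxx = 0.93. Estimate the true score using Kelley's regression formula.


T_est = rxx * X + (1 - rxx) * mean
T_est = 0.93 * 66 + 0.07 * 72.3
T_est = 61.38 + 5.061
T_est = 66.441

66.441


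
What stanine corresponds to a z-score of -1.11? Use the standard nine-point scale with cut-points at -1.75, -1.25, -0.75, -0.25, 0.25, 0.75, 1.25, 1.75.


Stanine boundaries: [-1.75, -1.25, -0.75, -0.25, 0.25, 0.75, 1.25, 1.75]
z = -1.11
Check each boundary:
  z >= -1.75 -> could be stanine 2
  z >= -1.25 -> could be stanine 3
  z < -0.75
  z < -0.25
  z < 0.25
  z < 0.75
  z < 1.25
  z < 1.75
Highest qualifying boundary gives stanine = 3

3


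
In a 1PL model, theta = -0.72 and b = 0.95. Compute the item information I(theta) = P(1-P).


P = 1/(1+exp(-(-0.72-0.95))) = 0.1584
I = P*(1-P) = 0.1584 * 0.8416
I = 0.1333

0.1333


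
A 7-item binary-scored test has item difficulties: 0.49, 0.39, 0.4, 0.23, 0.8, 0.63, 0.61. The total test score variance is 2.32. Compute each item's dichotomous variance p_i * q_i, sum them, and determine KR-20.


For each item, compute p_i * q_i:
  Item 1: 0.49 * 0.51 = 0.2499
  Item 2: 0.39 * 0.61 = 0.2379
  Item 3: 0.4 * 0.6 = 0.24
  Item 4: 0.23 * 0.77 = 0.1771
  Item 5: 0.8 * 0.2 = 0.16
  Item 6: 0.63 * 0.37 = 0.2331
  Item 7: 0.61 * 0.39 = 0.2379
Sum(p_i * q_i) = 0.2499 + 0.2379 + 0.24 + 0.1771 + 0.16 + 0.2331 + 0.2379 = 1.5359
KR-20 = (k/(k-1)) * (1 - Sum(p_i*q_i) / Var_total)
= (7/6) * (1 - 1.5359/2.32)
= 1.1667 * 0.338
KR-20 = 0.3943

0.3943


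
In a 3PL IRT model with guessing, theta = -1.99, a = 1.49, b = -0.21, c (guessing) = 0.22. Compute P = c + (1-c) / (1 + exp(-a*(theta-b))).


logit = 1.49*(-1.99 - -0.21) = -2.6522
P* = 1/(1 + exp(--2.6522)) = 0.0659
P = 0.22 + (1 - 0.22) * 0.0659
P = 0.2714

0.2714


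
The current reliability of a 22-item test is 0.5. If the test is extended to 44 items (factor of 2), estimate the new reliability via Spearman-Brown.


r_new = (n * rxx) / (1 + (n-1) * rxx)
r_new = (2 * 0.5) / (1 + 1 * 0.5)
r_new = 1.0 / 1.5
r_new = 0.6667

0.6667


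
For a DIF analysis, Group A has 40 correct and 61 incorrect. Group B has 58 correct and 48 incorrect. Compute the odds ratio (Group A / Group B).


Odds_A = 40/61 = 0.6557
Odds_B = 58/48 = 1.2083
OR = Odds_A / Odds_B = 0.6557 / 1.2083
Exactly, OR = (40 * 48) / (61 * 58) = 1920 / 3538
OR = 0.5427

0.5427


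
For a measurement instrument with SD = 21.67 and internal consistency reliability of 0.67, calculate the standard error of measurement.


SEM = SD * sqrt(1 - rxx)
SEM = 21.67 * sqrt(1 - 0.67)
SEM = 21.67 * sqrt(0.33) = 21.67 * 0.574456
SEM = 12.4485

12.4485


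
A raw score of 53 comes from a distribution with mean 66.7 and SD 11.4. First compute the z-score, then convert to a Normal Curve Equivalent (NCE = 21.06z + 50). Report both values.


z = (X - mean) / SD = (53 - 66.7) / 11.4
z = -13.7 / 11.4
z = -1.2018
NCE = NCE = 21.06z + 50
Carry z at full precision (z = -13.7 / 11.4) into the conversion:
NCE = 21.06 * (-13.7 / 11.4) + 50 = -288.522 / 11.4 + 50
NCE = -25.3089 + 50
NCE = 24.6911

24.6911


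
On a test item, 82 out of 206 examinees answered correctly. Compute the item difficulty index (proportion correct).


Item difficulty p = number correct / total examinees
p = 82 / 206
p = 0.3981

0.3981


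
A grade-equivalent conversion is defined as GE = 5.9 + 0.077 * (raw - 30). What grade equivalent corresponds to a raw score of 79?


raw - median = 79 - 30 = 49
slope * diff = 0.077 * 49 = 3.773
GE = 5.9 + 3.773
GE = 9.673

9.673


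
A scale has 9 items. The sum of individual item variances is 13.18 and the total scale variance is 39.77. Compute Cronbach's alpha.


alpha = (k/(k-1)) * (1 - sum(si^2)/s_total^2)
= (9/8) * (1 - 13.18/39.77)
alpha = 0.7522

0.7522


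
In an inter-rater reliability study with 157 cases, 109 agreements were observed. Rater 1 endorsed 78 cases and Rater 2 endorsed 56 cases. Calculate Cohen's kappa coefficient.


P_o = 109/157 = 0.694268
P_e = (78*56 + 79*101) / 24649 = 0.500913
kappa = (P_o - P_e) / (1 - P_e)
kappa = (0.694268 - 0.500913) / (1 - 0.500913)
kappa = 0.3874

0.3874


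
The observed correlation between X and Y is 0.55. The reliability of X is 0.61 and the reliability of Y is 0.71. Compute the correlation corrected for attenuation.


r_corrected = rxy / sqrt(rxx * ryy)
= 0.55 / sqrt(0.61 * 0.71)
= 0.55 / sqrt(0.4331)
= 0.55 / 0.658103
r_corrected = 0.8357

0.8357


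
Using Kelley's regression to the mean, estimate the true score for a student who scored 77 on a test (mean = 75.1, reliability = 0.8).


T_est = rxx * X + (1 - rxx) * mean
T_est = 0.8 * 77 + 0.2 * 75.1
T_est = 61.6 + 15.02
T_est = 76.62

76.62


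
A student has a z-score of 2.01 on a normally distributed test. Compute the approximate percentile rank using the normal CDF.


CDF(z) = 0.5 * (1 + erf(z/sqrt(2)))
erf(1.4213) = 0.9556
CDF = 0.9778
Percentile rank = 0.9778 * 100 = 97.78

97.78


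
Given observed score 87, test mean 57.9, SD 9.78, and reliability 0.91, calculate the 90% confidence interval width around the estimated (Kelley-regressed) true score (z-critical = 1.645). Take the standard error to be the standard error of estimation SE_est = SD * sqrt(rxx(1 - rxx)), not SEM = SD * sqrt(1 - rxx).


True score estimate = 0.91*87 + 0.09*57.9 = 84.381
SE_est = SD * sqrt(rxx * (1 - rxx)) = 9.78 * sqrt(0.91 * 0.09) = 9.78 * sqrt(0.0819) = 2.798858
CI = T_est +/- z * SE_est, so width = 2 * z * SE_est = 2 * 1.645 * 2.798858
Width = 9.2082

9.2082


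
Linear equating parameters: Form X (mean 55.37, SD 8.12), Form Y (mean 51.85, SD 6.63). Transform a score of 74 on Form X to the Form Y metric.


slope = SD_Y / SD_X = 6.63 / 8.12 ~ 0.8165
intercept = mean_Y - slope * mean_X = 51.85 - (6.63 / 8.12) * 55.37 ~ 6.6403
Y = slope * X + intercept. To avoid rounding drift from the rounded slope/intercept, evaluate the equivalent form Y = mean_Y + SD_Y * (X - mean_X) / SD_X at full precision:
Y = 51.85 + 6.63 * (74 - 55.37) / 8.12
Y = 51.85 + 6.63 * 18.63 / 8.12
Y = 51.85 + 123.5169 / 8.12
Y = 51.85 + 15.2114
Y = 67.0614

67.0614


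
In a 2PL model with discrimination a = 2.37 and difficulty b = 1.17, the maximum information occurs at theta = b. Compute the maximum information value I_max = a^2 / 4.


For 2PL, max info at theta = b = 1.17
I_max = a^2 / 4 = 2.37^2 / 4
= 5.6169 / 4
I_max = 1.4042

1.4042


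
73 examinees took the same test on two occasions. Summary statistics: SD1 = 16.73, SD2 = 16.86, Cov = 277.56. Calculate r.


r = cov(X,Y) / (SD_X * SD_Y)
r = 277.56 / (16.73 * 16.86)
r = 277.56 / 282.0678
r = 0.984

0.984


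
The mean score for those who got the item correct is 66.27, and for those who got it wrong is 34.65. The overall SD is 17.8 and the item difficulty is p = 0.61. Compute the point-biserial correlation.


q = 1 - p = 0.39
rpb = ((M1 - M0) / SD) * sqrt(p * q)
rpb = ((66.27 - 34.65) / 17.8) * sqrt(0.61 * 0.39)
rpb = 0.8664

0.8664


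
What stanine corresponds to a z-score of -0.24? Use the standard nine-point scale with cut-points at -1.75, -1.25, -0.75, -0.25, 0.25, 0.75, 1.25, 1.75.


Stanine boundaries: [-1.75, -1.25, -0.75, -0.25, 0.25, 0.75, 1.25, 1.75]
z = -0.24
Check each boundary:
  z >= -1.75 -> could be stanine 2
  z >= -1.25 -> could be stanine 3
  z >= -0.75 -> could be stanine 4
  z >= -0.25 -> could be stanine 5
  z < 0.25
  z < 0.75
  z < 1.25
  z < 1.75
Highest qualifying boundary gives stanine = 5

5


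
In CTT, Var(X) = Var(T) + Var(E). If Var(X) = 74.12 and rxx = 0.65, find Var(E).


var_true = rxx * var_obs = 0.65 * 74.12 = 48.178
var_error = var_obs - var_true
var_error = 74.12 - 48.178
var_error = 25.942

25.942


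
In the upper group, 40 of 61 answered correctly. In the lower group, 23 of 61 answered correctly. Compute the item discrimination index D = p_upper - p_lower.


p_upper = 40/61 = 0.6557
p_lower = 23/61 = 0.377
D = 0.6557 - 0.377 = 0.2787

0.2787


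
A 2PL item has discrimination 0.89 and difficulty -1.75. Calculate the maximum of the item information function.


For 2PL, max info at theta = b = -1.75
I_max = a^2 / 4 = 0.89^2 / 4
= 0.7921 / 4
I_max = 0.198

0.198


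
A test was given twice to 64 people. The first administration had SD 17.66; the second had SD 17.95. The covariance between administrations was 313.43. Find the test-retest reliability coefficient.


r = cov(X,Y) / (SD_X * SD_Y)
r = 313.43 / (17.66 * 17.95)
r = 313.43 / 316.997
r = 0.9887

0.9887


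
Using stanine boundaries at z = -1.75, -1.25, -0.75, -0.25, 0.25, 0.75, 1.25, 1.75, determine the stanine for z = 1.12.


Stanine boundaries: [-1.75, -1.25, -0.75, -0.25, 0.25, 0.75, 1.25, 1.75]
z = 1.12
Check each boundary:
  z >= -1.75 -> could be stanine 2
  z >= -1.25 -> could be stanine 3
  z >= -0.75 -> could be stanine 4
  z >= -0.25 -> could be stanine 5
  z >= 0.25 -> could be stanine 6
  z >= 0.75 -> could be stanine 7
  z < 1.25
  z < 1.75
Highest qualifying boundary gives stanine = 7

7


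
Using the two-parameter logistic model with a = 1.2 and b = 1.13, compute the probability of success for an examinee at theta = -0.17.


a*(theta - b) = 1.2 * (-0.17 - 1.13) = -1.56
exp(--1.56) = 4.7588
P = 1 / (1 + 4.7588)
P = 0.1736

0.1736


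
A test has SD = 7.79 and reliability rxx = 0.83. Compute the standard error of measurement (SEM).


SEM = SD * sqrt(1 - rxx)
SEM = 7.79 * sqrt(1 - 0.83)
SEM = 7.79 * sqrt(0.17) = 7.79 * 0.412311
SEM = 3.2119

3.2119


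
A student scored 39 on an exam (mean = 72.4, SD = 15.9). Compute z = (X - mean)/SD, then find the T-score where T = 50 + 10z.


z = (X - mean) / SD = (39 - 72.4) / 15.9
z = -33.4 / 15.9
z = -2.1006
T-score = T = 50 + 10z
Carry z at full precision (z = -33.4 / 15.9) into the conversion:
T-score = 50 + 10 * (-33.4 / 15.9) = 50 + -334 / 15.9
T-score = 50 + -21.0063
T-score = 28.9937

28.9937


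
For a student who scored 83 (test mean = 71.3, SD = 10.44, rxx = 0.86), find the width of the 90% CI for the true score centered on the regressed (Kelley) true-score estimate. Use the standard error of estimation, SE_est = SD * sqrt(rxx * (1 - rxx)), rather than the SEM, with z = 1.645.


True score estimate = 0.86*83 + 0.14*71.3 = 81.362
SE_est = SD * sqrt(rxx * (1 - rxx)) = 10.44 * sqrt(0.86 * 0.14) = 10.44 * sqrt(0.1204) = 3.622545
CI = T_est +/- z * SE_est, so width = 2 * z * SE_est = 2 * 1.645 * 3.622545
Width = 11.9182

11.9182


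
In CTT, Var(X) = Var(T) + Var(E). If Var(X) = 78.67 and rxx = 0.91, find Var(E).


var_true = rxx * var_obs = 0.91 * 78.67 = 71.5897
var_error = var_obs - var_true
var_error = 78.67 - 71.5897
var_error = 7.0803

7.0803


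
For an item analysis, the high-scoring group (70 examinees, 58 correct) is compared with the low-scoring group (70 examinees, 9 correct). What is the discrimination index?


p_upper = 58/70 = 0.8286
p_lower = 9/70 = 0.1286
D = 0.8286 - 0.1286 = 0.7

0.7


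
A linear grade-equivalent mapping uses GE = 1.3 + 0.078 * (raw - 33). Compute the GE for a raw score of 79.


raw - median = 79 - 33 = 46
slope * diff = 0.078 * 46 = 3.588
GE = 1.3 + 3.588
GE = 4.888

4.888


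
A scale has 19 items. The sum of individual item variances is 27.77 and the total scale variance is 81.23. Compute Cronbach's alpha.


alpha = (k/(k-1)) * (1 - sum(si^2)/s_total^2)
= (19/18) * (1 - 27.77/81.23)
alpha = 0.6947

0.6947


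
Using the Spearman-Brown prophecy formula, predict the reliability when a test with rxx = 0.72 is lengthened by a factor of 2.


r_new = (n * rxx) / (1 + (n-1) * rxx)
r_new = (2 * 0.72) / (1 + 1 * 0.72)
r_new = 1.44 / 1.72
r_new = 0.8372

0.8372


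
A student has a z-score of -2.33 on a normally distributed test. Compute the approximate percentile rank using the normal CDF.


CDF(z) = 0.5 * (1 + erf(z/sqrt(2)))
erf(-1.6476) = -0.9802
CDF = 0.0099
Percentile rank = 0.0099 * 100 = 0.99

0.99


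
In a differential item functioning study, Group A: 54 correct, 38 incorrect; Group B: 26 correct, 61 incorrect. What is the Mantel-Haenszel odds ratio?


Odds_A = 54/38 = 1.4211
Odds_B = 26/61 = 0.4262
OR = Odds_A / Odds_B = 1.4211 / 0.4262
Exactly, OR = (54 * 61) / (38 * 26) = 3294 / 988
OR = 3.334

3.334


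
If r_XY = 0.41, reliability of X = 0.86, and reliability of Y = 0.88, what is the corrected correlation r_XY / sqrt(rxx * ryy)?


r_corrected = rxy / sqrt(rxx * ryy)
= 0.41 / sqrt(0.86 * 0.88)
= 0.41 / sqrt(0.7568)
= 0.41 / 0.869943
r_corrected = 0.4713

0.4713


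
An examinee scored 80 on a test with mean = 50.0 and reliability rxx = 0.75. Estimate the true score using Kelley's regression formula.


T_est = rxx * X + (1 - rxx) * mean
T_est = 0.75 * 80 + 0.25 * 50.0
T_est = 60.0 + 12.5
T_est = 72.5

72.5


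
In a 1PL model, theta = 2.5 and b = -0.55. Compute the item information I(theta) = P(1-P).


P = 1/(1+exp(-(2.5--0.55))) = 0.9548
I = P*(1-P) = 0.9548 * 0.0452
I = 0.0432

0.0432


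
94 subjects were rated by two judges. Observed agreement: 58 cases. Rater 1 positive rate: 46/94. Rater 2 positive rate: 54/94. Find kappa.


P_o = 58/94 = 0.617021
P_e = (46*54 + 48*40) / 8836 = 0.498416
kappa = (P_o - P_e) / (1 - P_e)
kappa = (0.617021 - 0.498416) / (1 - 0.498416)
kappa = 0.2365

0.2365


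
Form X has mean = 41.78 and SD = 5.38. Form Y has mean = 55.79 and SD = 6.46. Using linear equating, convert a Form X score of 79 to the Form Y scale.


slope = SD_Y / SD_X = 6.46 / 5.38 ~ 1.2007
intercept = mean_Y - slope * mean_X = 55.79 - (6.46 / 5.38) * 41.78 ~ 5.6229
Y = slope * X + intercept. To avoid rounding drift from the rounded slope/intercept, evaluate the equivalent form Y = mean_Y + SD_Y * (X - mean_X) / SD_X at full precision:
Y = 55.79 + 6.46 * (79 - 41.78) / 5.38
Y = 55.79 + 6.46 * 37.22 / 5.38
Y = 55.79 + 240.4412 / 5.38
Y = 55.79 + 44.6917
Y = 100.4817

100.4817


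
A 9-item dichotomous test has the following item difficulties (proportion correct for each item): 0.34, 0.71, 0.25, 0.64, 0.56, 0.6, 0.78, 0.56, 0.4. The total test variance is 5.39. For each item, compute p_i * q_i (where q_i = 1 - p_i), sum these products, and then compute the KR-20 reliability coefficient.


For each item, compute p_i * q_i:
  Item 1: 0.34 * 0.66 = 0.2244
  Item 2: 0.71 * 0.29 = 0.2059
  Item 3: 0.25 * 0.75 = 0.1875
  Item 4: 0.64 * 0.36 = 0.2304
  Item 5: 0.56 * 0.44 = 0.2464
  Item 6: 0.6 * 0.4 = 0.24
  Item 7: 0.78 * 0.22 = 0.1716
  Item 8: 0.56 * 0.44 = 0.2464
  Item 9: 0.4 * 0.6 = 0.24
Sum(p_i * q_i) = 0.2244 + 0.2059 + 0.1875 + 0.2304 + 0.2464 + 0.24 + 0.1716 + 0.2464 + 0.24 = 1.9926
KR-20 = (k/(k-1)) * (1 - Sum(p_i*q_i) / Var_total)
= (9/8) * (1 - 1.9926/5.39)
= 1.125 * 0.6303
KR-20 = 0.7091

0.7091


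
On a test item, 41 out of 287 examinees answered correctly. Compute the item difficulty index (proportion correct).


Item difficulty p = number correct / total examinees
p = 41 / 287
p = 0.1429

0.1429


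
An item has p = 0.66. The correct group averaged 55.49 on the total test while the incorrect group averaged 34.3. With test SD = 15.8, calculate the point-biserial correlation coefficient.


q = 1 - p = 0.34
rpb = ((M1 - M0) / SD) * sqrt(p * q)
rpb = ((55.49 - 34.3) / 15.8) * sqrt(0.66 * 0.34)
rpb = 0.6353

0.6353


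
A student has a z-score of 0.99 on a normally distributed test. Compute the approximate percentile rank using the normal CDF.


CDF(z) = 0.5 * (1 + erf(z/sqrt(2)))
erf(0.7) = 0.6778
CDF = 0.8389
Percentile rank = 0.8389 * 100 = 83.89

83.89


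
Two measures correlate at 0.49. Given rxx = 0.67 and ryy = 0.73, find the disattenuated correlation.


r_corrected = rxy / sqrt(rxx * ryy)
= 0.49 / sqrt(0.67 * 0.73)
= 0.49 / sqrt(0.4891)
= 0.49 / 0.699357
r_corrected = 0.7006

0.7006


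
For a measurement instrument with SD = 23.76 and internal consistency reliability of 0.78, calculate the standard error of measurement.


SEM = SD * sqrt(1 - rxx)
SEM = 23.76 * sqrt(1 - 0.78)
SEM = 23.76 * sqrt(0.22) = 23.76 * 0.469042
SEM = 11.1444

11.1444


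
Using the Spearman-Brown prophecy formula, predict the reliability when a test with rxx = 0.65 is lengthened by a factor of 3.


r_new = (n * rxx) / (1 + (n-1) * rxx)
r_new = (3 * 0.65) / (1 + 2 * 0.65)
r_new = 1.95 / 2.3
r_new = 0.8478

0.8478


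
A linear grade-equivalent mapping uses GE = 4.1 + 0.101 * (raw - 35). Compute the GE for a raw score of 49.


raw - median = 49 - 35 = 14
slope * diff = 0.101 * 14 = 1.414
GE = 4.1 + 1.414
GE = 5.514

5.514


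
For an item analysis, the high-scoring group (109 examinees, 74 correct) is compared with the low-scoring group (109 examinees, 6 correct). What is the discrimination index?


p_upper = 74/109 = 0.6789
p_lower = 6/109 = 0.055
D = 0.6789 - 0.055 = 0.6239

0.6239


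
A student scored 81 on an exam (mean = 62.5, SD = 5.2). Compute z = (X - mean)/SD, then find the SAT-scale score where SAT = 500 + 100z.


z = (X - mean) / SD = (81 - 62.5) / 5.2
z = 18.5 / 5.2
z = 3.5577
SAT-scale = SAT = 500 + 100z
Carry z at full precision (z = 18.5 / 5.2) into the conversion:
SAT-scale = 500 + 100 * (18.5 / 5.2) = 500 + 1850 / 5.2
SAT-scale = 500 + 355.7692
SAT-scale = 855.7692

855.7692


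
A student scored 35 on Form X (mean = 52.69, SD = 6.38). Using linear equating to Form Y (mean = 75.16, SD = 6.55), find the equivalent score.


slope = SD_Y / SD_X = 6.55 / 6.38 ~ 1.0266
intercept = mean_Y - slope * mean_X = 75.16 - (6.55 / 6.38) * 52.69 ~ 21.066
Y = slope * X + intercept. To avoid rounding drift from the rounded slope/intercept, evaluate the equivalent form Y = mean_Y + SD_Y * (X - mean_X) / SD_X at full precision:
Y = 75.16 + 6.55 * (35 - 52.69) / 6.38
Y = 75.16 - 6.55 * 17.69 / 6.38
Y = 75.16 - 115.8695 / 6.38
Y = 75.16 - 18.1614
Y = 56.9986

56.9986


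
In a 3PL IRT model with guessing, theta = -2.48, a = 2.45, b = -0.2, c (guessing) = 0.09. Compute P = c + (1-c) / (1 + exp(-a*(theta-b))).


logit = 2.45*(-2.48 - -0.2) = -5.586
P* = 1/(1 + exp(--5.586)) = 0.0037
P = 0.09 + (1 - 0.09) * 0.0037
P = 0.0934

0.0934


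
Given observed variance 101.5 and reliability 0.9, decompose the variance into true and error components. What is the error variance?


var_true = rxx * var_obs = 0.9 * 101.5 = 91.35
var_error = var_obs - var_true
var_error = 101.5 - 91.35
var_error = 10.15

10.15


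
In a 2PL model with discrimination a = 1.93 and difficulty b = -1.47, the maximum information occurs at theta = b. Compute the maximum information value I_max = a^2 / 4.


For 2PL, max info at theta = b = -1.47
I_max = a^2 / 4 = 1.93^2 / 4
= 3.7249 / 4
I_max = 0.9312

0.9312


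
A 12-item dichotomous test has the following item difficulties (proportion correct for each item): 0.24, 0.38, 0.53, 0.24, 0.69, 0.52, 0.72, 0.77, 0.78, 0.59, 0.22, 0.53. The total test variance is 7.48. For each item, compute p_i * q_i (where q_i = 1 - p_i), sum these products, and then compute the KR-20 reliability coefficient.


For each item, compute p_i * q_i:
  Item 1: 0.24 * 0.76 = 0.1824
  Item 2: 0.38 * 0.62 = 0.2356
  Item 3: 0.53 * 0.47 = 0.2491
  Item 4: 0.24 * 0.76 = 0.1824
  Item 5: 0.69 * 0.31 = 0.2139
  Item 6: 0.52 * 0.48 = 0.2496
  Item 7: 0.72 * 0.28 = 0.2016
  Item 8: 0.77 * 0.23 = 0.1771
  Item 9: 0.78 * 0.22 = 0.1716
  Item 10: 0.59 * 0.41 = 0.2419
  Item 11: 0.22 * 0.78 = 0.1716
  Item 12: 0.53 * 0.47 = 0.2491
Sum(p_i * q_i) = 0.1824 + 0.2356 + 0.2491 + 0.1824 + 0.2139 + 0.2496 + 0.2016 + 0.1771 + 0.1716 + 0.2419 + 0.1716 + 0.2491 = 2.5259
KR-20 = (k/(k-1)) * (1 - Sum(p_i*q_i) / Var_total)
= (12/11) * (1 - 2.5259/7.48)
= 1.0909 * 0.6623
KR-20 = 0.7225

0.7225
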